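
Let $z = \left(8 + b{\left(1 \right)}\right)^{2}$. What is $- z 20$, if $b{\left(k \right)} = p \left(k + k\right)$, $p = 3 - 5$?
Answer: $-320$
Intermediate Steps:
$p = -2$ ($p = 3 - 5 = -2$)
$b{\left(k \right)} = - 4 k$ ($b{\left(k \right)} = - 2 \left(k + k\right) = - 2 \cdot 2 k = - 4 k$)
$z = 16$ ($z = \left(8 - 4\right)^{2} = 4^{2} = 16$)
$- z 20 = - 16 \cdot 20 = \left(-1\right) 320 = -320$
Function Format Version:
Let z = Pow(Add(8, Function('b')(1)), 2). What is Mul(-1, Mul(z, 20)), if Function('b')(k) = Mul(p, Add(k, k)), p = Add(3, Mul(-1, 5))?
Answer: -320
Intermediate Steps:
p = -2 (p = Add(3, -5) = -2)
Function('b')(k) = Mul(-4, k) (Function('b')(k) = Mul(-2, Add(k, k)) = Mul(-2, Mul(2, k)) = Mul(-4, k))
z = 16 (z = Pow(Add(8, Mul(-4, 1)), 2) = Pow(Add(8, -4), 2) = Pow(4, 2) = 16)
Mul(-1, Mul(z, 20)) = Mul(-1, Mul(16, 20)) = Mul(-1, 320) = -320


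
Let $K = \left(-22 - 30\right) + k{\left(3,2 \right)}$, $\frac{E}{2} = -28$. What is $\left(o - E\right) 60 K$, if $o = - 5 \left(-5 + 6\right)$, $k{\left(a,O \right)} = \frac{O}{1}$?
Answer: $-153000$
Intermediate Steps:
$E = -56$ ($E = 2 \left(-28\right) = -56$)
$k{\left(a,O \right)} = O$ ($k{\left(a,O \right)} = O 1 = O$)
$o = -5$ ($o = \left(-5\right) 1 = -5$)
$K = -50$ ($K = \left(-22 - 30\right) + 2 = -52 + 2 = -50$)
$\left(o - E\right) 60 K = \left(-5 - -56\right) 60 \left(-50\right) = \left(-5 + 56\right) 60 \left(-50\right) = 51 \cdot 60 \left(-50\right) = 3060 \left(-50\right) = -153000$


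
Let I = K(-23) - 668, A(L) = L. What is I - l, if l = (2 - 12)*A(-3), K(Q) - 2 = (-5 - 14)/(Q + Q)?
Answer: -31997/46 ≈ -695.59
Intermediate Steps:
K(Q) = 2 - 19/(2*Q) (K(Q) = 2 + (-5 - 14)/(Q + Q) = 2 - 19*1/(2*Q) = 2 - 19/(2*Q))
l = 30 (l = (2 - 12)*(-3) = -10*(-3) = 30)
I = -30617/46 (I = (2 - 19/2/(-23)) - 668 = (2 - 19/2*(-1/23)) - 668 = (2 + 19/46) - 668 = 111/46 - 668 = -30617/46 ≈ -665.59)
I - l = -30617/46 - 1*30 = -30617/46 - 30 = -31997/46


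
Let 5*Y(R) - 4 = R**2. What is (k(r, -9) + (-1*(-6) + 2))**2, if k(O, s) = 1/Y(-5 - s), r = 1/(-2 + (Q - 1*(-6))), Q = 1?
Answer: 1089/16 ≈ 68.063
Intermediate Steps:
r = 1/5 (r = 1/(-2 + (1 - 1*(-6))) = 1/(-2 + (1 + 6)) = 1/(-2 + 7) = 1/5 ≈ 0.20000)
Y(R) = 4/5 + R**2/5
k(O, s) = 1/(4/5 + (-5 - s)**2/5)
(k(r, -9) + (-1*(-6) + 2))**2 = (5/(4 + (5 - 9)**2) + (-1*(-6) + 2))**2 = (5/(4 + (-4)**2) + (6 + 2))**2 = (5/(4 + 16) + 8)**2 = (5/20 + 8)**2 = (5*(1/20) + 8)**2 = (1/4 + 8)**2 = (33/4)**2 = 1089/16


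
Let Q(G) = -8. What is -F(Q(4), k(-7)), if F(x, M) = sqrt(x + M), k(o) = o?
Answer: -I*sqrt(15) ≈ -3.873*I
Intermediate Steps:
F(x, M) = sqrt(M + x)
-F(Q(4), k(-7)) = -sqrt(-7 - 8) = -sqrt(-15) = -I*sqrt(15)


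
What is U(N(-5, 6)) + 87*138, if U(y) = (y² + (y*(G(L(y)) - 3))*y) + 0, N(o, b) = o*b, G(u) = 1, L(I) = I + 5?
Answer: 11106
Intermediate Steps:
L(I) = 5 + I
N(o, b) = b*o
U(y) = -y² (U(y) = (y² + (y*(1 - 3))*y) + 0 = (y² + (y*(-2))*y) + 0 = (y² + (-2*y)*y) + 0 = (y² - 2*y²) + 0 = -y² + 0 = -y²)
U(N(-5, 6)) + 87*138 = -(6*(-5))² + 87*138 = -1*(-30)² + 12006 = -1*900 + 12006 = -900 + 12006 = 11106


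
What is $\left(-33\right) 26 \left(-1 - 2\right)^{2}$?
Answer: $-7722$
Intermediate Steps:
$\left(-33\right) 26 \left(-1 - 2\right)^{2} = - 858 \left(-3\right)^{2} = \left(-858\right) 9 = -7722$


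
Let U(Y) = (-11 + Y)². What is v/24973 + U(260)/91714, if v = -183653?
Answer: -15295200269/2290373722 ≈ -6.6780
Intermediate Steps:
v/24973 + U(260)/91714 = -183653/24973 + (-11 + 260)²/91714 = -183653*1/24973 + 249²*(1/91714) = -183653/24973 + 62001*(1/91714) = -183653/24973 + 62001/91714 = -15295200269/2290373722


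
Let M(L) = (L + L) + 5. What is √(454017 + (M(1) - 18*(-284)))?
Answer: 8*√7174 ≈ 677.60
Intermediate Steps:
M(L) = 5 + 2*L (M(L) = 2*L + 5 = 5 + 2*L)
√(454017 + (M(1) - 18*(-284))) = √(454017 + ((5 + 2*1) - 18*(-284))) = √(454017 + ((5 + 2) + 5112)) = √(454017 + (7 + 5112)) = √(454017 + 5119) = √459136 = 8*√7174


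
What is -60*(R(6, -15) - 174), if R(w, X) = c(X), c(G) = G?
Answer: 11340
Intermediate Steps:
R(w, X) = X
-60*(R(6, -15) - 174) = -60*(-15 - 174) = -60*(-189) = 11340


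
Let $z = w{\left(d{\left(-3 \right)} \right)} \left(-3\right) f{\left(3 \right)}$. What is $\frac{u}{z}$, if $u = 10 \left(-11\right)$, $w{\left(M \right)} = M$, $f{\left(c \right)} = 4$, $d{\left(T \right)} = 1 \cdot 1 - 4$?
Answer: $- \frac{55}{18} \approx -3.0556$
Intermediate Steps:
$d{\left(T \right)} = -3$ ($d{\left(T \right)} = 1 - 4 = -3$)
$u = -110$
$z = 36$ ($z = \left(-3\right) \left(-3\right) 4 = 9 \cdot 4 = 36$)
$\frac{u}{z} = - \frac{110}{36} = \left(-110\right) \frac{1}{36} = - \frac{55}{18}$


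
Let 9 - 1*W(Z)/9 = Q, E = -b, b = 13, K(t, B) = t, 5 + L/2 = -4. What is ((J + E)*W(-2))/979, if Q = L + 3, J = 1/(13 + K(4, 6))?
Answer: -4320/1513 ≈ -2.8553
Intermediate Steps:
L = -18 (L = -10 + 2*(-4) = -10 - 8 = -18)
J = 1/17 (J = 1/(13 + 4) = 1/17 ≈ 0.058824)
E = -13 (E = -1*13 = -13)
Q = -15 (Q = -18 + 3 = -15)
W(Z) = 216 (W(Z) = 81 - 9*(-15) = 81 + 135 = 216)
((J + E)*W(-2))/979 = ((1/17 - 13)*216)/979 = -220/17*216*(1/979) = -47520/17*1/979 = -4320/1513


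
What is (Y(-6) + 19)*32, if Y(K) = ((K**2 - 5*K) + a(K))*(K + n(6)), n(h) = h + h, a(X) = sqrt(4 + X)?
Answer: 13280 + 192*I*sqrt(2) ≈ 13280.0 + 271.53*I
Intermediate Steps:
n(h) = 2*h
Y(K) = (12 + K)*(K**2 + sqrt(4 + K) - 5*K) (Y(K) = ((K**2 - 5*K) + sqrt(4 + K))*(K + 2*6) = (K**2 + sqrt(4 + K) - 5*K)*(K + 12) = (K**2 + sqrt(4 + K) - 5*K)*(12 + K) = (12 + K)*(K**2 + sqrt(4 + K) - 5*K))
(Y(-6) + 19)*32 = (((-6)**3 - 60*(-6) + 7*(-6)**2 + 12*sqrt(4 - 6) - 6*sqrt(4 - 6)) + 19)*32 = ((-216 + 360 + 7*36 + 12*sqrt(-2) - 6*I*sqrt(2)) + 19)*32 = ((-216 + 360 + 252 + 12*(I*sqrt(2)) - 6*I*sqrt(2)) + 19)*32 = ((-216 + 360 + 252 + 12*I*sqrt(2) - 6*I*sqrt(2)) + 19)*32 = ((396 + 6*I*sqrt(2)) + 19)*32 = (415 + 6*I*sqrt(2))*32 = 13280 + 192*I*sqrt(2)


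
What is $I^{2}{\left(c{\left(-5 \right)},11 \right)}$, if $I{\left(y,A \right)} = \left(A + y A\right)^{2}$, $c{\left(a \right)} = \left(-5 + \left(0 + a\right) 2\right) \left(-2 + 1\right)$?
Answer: $959512576$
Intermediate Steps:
$c{\left(a \right)} = 5 - 2 a$ ($c{\left(a \right)} = \left(-5 + a 2\right) \left(-1\right) = \left(-5 + 2 a\right) \left(-1\right) = 5 - 2 a$)
$I{\left(y,A \right)} = \left(A + A y\right)^{2}$
$I^{2}{\left(c{\left(-5 \right)},11 \right)} = \left(11^{2} \left(1 + \left(5 - -10\right)\right)^{2}\right)^{2} = \left(121 \left(1 + \left(5 + 10\right)\right)^{2}\right)^{2} = \left(121 \left(1 + 15\right)^{2}\right)^{2} = \left(121 \cdot 16^{2}\right)^{2} = \left(121 \cdot 256\right)^{2} = 30976^{2} = 959512576$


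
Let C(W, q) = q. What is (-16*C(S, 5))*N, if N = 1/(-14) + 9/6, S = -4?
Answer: -800/7 ≈ -114.29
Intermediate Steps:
N = 10/7 (N = 1*(-1/14) + 9*(⅙) = -1/14 + 3/2 = 10/7 ≈ 1.4286)
(-16*C(S, 5))*N = -16*5*(10/7) = -80*10/7 = -800/7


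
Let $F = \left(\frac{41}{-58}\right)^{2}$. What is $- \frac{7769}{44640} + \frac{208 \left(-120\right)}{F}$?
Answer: $- \frac{3748230301289}{75039840} \approx -49950.0$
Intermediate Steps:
$F = \frac{1681}{3364}$ ($F = \left(41 \left(- \frac{1}{58}\right)\right)^{2} = \left(- \frac{41}{58}\right)^{2} = \frac{1681}{3364} \approx 0.4997$)
$- \frac{7769}{44640} + \frac{208 \left(-120\right)}{F} = - \frac{7769}{44640} + \frac{208 \left(-120\right)}{\frac{1681}{3364}} = \left(-7769\right) \frac{1}{44640} - \frac{83965440}{1681} = - \frac{7769}{44640} - \frac{83965440}{1681} = - \frac{3748230301289}{75039840}$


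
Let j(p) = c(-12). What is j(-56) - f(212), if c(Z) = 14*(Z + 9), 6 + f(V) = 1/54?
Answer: -1945/54 ≈ -36.018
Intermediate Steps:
f(V) = -323/54 (f(V) = -6 + 1/54 = -323/54)
c(Z) = 126 + 14*Z (c(Z) = 14*(9 + Z) = 126 + 14*Z)
j(p) = -42 (j(p) = 126 + 14*(-12) = 126 - 168 = -42)
j(-56) - f(212) = -42 - 1*(-323/54) = -42 + 323/54 = -1945/54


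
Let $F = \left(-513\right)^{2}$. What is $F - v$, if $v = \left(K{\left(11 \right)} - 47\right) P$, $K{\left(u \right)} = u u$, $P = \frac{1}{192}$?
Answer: $\frac{25264187}{96} \approx 2.6317 \cdot 10^{5}$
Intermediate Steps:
$P = \frac{1}{192} \approx 0.0052083$
$K{\left(u \right)} = u^{2}$
$F = 263169$
$v = \frac{37}{96}$ ($v = \left(11^{2} - 47\right) \frac{1}{192} = \left(121 - 47\right) \frac{1}{192} = 74 \cdot \frac{1}{192} = \frac{37}{96} \approx 0.38542$)
$F - v = 263169 - \frac{37}{96} = \frac{25264187}{96}$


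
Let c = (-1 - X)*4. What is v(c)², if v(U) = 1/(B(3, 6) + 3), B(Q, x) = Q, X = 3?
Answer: 1/36 ≈ 0.027778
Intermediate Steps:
c = -16 (c = (-1 - 1*3)*4 = (-1 - 3)*4 = -4*4 = -16)
v(U) = ⅙ (v(U) = 1/(3 + 3) = 1/6 = ⅙)
v(c)² = (⅙)² = 1/36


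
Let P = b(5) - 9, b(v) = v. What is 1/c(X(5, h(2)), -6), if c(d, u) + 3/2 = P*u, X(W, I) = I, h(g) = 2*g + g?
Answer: 2/45 ≈ 0.044444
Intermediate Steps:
h(g) = 3*g
P = -4 (P = 5 - 9 = -4)
c(d, u) = -3/2 - 4*u
1/c(X(5, h(2)), -6) = 1/(-3/2 - 4*(-6)) = 1/(-3/2 + 24) = 1/(45/2) = 2/45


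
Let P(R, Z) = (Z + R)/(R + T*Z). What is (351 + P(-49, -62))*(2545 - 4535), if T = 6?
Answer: -294285180/421 ≈ -6.9902e+5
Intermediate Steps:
P(R, Z) = (R + Z)/(R + 6*Z) (P(R, Z) = (Z + R)/(R + 6*Z) = (R + Z)/(R + 6*Z))
(351 + P(-49, -62))*(2545 - 4535) = (351 + (-49 - 62)/(-49 + 6*(-62)))*(2545 - 4535) = (351 - 111/(-49 - 372))*(-1990) = (351 - 111/(-421))*(-1990) = (351 - 1/421*(-111))*(-1990) = (351 + 111/421)*(-1990) = (147882/421)*(-1990) = -294285180/421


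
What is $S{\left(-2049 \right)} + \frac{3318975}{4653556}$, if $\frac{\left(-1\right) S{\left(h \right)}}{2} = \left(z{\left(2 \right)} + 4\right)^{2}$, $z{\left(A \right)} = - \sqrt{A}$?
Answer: $- \frac{164209041}{4653556} + 16 \sqrt{2} \approx -12.659$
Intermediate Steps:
$S{\left(h \right)} = - 2 \left(4 - \sqrt{2}\right)^{2}$ ($S{\left(h \right)} = - 2 \left(- \sqrt{2} + 4\right)^{2} = - 2 \left(4 - \sqrt{2}\right)^{2}$)
$S{\left(-2049 \right)} + \frac{3318975}{4653556} = \left(-36 + 16 \sqrt{2}\right) + \frac{3318975}{4653556} = - \frac{164209041}{4653556} + 16 \sqrt{2}$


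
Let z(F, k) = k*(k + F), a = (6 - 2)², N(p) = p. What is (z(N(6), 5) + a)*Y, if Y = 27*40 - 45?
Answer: 73485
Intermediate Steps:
a = 16 (a = 4² = 16)
z(F, k) = k*(F + k)
Y = 1035 (Y = 1080 - 45 = 1035)
(z(N(6), 5) + a)*Y = (5*(6 + 5) + 16)*1035 = (5*11 + 16)*1035 = (55 + 16)*1035 = 71*1035 = 73485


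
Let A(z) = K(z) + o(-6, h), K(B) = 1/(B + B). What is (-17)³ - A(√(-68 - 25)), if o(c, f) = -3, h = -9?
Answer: -4910 + I*√93/186 ≈ -4910.0 + 0.051848*I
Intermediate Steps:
K(B) = 1/(2*B)
A(z) = -3 + 1/(2*z) (A(z) = 1/(2*z) - 3 = -3 + 1/(2*z))
(-17)³ - A(√(-68 - 25)) = (-17)³ - (-3 + 1/(2*(√(-68 - 25)))) = -4913 - (-3 + 1/(2*(√(-93)))) = -4913 - (-3 + 1/(2*((I*√93)))) = -4913 - (-3 + (-I*√93/93)/2) = -4913 - (-3 - I*√93/186) = -4913 + (3 + I*√93/186) = -4910 + I*√93/186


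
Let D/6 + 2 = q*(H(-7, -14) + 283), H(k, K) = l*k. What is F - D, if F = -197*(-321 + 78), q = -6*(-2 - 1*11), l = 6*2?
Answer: -45249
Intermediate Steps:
l = 12
q = 78 (q = -6*(-2 - 11) = -6*(-13) = 78)
F = 47871 (F = -197*(-243) = 47871)
H(k, K) = 12*k
D = 93120 (D = -12 + 6*(78*(12*(-7) + 283)) = -12 + 6*(78*(-84 + 283)) = -12 + 6*(78*199) = -12 + 6*15522 = -12 + 93132 = 93120)
F - D = 47871 - 1*93120 = 47871 - 93120 = -45249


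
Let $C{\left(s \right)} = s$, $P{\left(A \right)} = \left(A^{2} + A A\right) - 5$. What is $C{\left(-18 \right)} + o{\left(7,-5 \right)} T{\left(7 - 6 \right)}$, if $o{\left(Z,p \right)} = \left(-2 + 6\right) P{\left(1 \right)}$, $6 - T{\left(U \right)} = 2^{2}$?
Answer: $-42$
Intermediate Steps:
$P{\left(A \right)} = -5 + 2 A^{2}$ ($P{\left(A \right)} = \left(A^{2} + A^{2}\right) - 5 = 2 A^{2} - 5 = -5 + 2 A^{2}$)
$T{\left(U \right)} = 2$ ($T{\left(U \right)} = 6 - 2^{2} = 6 - 4 = 2$)
$o{\left(Z,p \right)} = -12$ ($o{\left(Z,p \right)} = \left(-2 + 6\right) \left(-5 + 2 \cdot 1^{2}\right) = 4 \left(-5 + 2 \cdot 1\right) = 4 \left(-5 + 2\right) = 4 \left(-3\right) = -12$)
$C{\left(-18 \right)} + o{\left(7,-5 \right)} T{\left(7 - 6 \right)} = -18 - 24 = -42$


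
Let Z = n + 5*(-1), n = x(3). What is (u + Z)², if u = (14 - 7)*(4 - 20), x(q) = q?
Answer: 12996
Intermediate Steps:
n = 3
Z = -2 (Z = 3 + 5*(-1) = 3 - 5 = -2)
u = -112 (u = 7*(-16) = -112)
(u + Z)² = (-112 - 2)² = (-114)² = 12996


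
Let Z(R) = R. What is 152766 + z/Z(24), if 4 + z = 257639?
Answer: 3924019/24 ≈ 1.6350e+5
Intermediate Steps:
z = 257635 (z = -4 + 257639 = 257635)
152766 + z/Z(24) = 152766 + 257635/24 = 3924019/24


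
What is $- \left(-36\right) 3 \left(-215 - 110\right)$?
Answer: $-35100$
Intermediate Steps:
$- \left(-36\right) 3 \left(-215 - 110\right) = - \left(-108\right) \left(-325\right) = \left(-1\right) 35100 = -35100$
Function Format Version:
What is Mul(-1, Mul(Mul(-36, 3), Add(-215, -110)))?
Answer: -35100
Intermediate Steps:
Mul(-1, Mul(Mul(-36, 3), Add(-215, -110))) = Mul(-1, Mul(-108, -325)) = Mul(-1, 35100) = -35100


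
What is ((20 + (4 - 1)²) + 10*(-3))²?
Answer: 1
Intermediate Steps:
((20 + (4 - 1)²) + 10*(-3))² = ((20 + 3²) - 30)² = ((20 + 9) - 30)² = (29 - 30)² = (-1)² = 1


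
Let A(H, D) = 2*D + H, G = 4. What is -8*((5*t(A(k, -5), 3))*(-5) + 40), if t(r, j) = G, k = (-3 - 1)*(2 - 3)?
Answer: 480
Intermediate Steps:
k = 4 (k = -4*(-1) = 4)
A(H, D) = H + 2*D
t(r, j) = 4
-8*((5*t(A(k, -5), 3))*(-5) + 40) = -8*((5*4)*(-5) + 40) = -8*(20*(-5) + 40) = -8*(-100 + 40) = -8*(-60) = 480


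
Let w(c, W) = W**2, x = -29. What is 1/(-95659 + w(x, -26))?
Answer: -1/94983 ≈ -1.0528e-5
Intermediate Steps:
1/(-95659 + w(x, -26)) = 1/(-95659 + (-26)**2) = 1/(-95659 + 676) = 1/(-94983) = -1/94983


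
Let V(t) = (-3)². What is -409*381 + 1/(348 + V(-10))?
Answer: -55630952/357 ≈ -1.5583e+5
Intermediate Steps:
V(t) = 9
-409*381 + 1/(348 + V(-10)) = -409*381 + 1/(348 + 9) = -155829 + 1/357 = -55630952/357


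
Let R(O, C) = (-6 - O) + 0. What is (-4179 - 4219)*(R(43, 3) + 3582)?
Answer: -29670134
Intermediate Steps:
R(O, C) = -6 - O
(-4179 - 4219)*(R(43, 3) + 3582) = (-4179 - 4219)*((-6 - 1*43) + 3582) = -8398*((-6 - 43) + 3582) = -8398*(-49 + 3582) = -8398*3533 = -29670134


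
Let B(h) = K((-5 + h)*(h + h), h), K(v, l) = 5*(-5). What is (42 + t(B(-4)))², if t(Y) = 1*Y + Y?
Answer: 64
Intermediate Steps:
K(v, l) = -25
B(h) = -25
t(Y) = 2*Y (t(Y) = Y + Y = 2*Y)
(42 + t(B(-4)))² = (42 + 2*(-25))² = (42 - 50)² = (-8)² = 64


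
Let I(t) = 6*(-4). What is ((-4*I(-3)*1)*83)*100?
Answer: 796800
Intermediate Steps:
I(t) = -24
((-4*I(-3)*1)*83)*100 = ((-4*(-24)*1)*83)*100 = ((96*1)*83)*100 = (96*83)*100 = 7968*100 = 796800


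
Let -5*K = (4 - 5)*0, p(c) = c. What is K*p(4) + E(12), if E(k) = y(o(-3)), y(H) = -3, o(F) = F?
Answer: -3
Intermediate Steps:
E(k) = -3
K = 0 (K = -(4 - 5)*0/5 = -(-1)*0/5 = -1/5*0 = 0)
K*p(4) + E(12) = 0*4 - 3 = 0 - 3 = -3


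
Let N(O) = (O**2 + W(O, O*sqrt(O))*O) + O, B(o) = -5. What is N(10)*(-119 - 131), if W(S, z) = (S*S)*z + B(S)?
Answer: -15000 - 2500000*sqrt(10) ≈ -7.9207e+6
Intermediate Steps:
W(S, z) = -5 + z*S**2 (W(S, z) = (S*S)*z - 5 = S**2*z - 5 = z*S**2 - 5 = -5 + z*S**2)
N(O) = O + O**2 + O*(-5 + O**(7/2)) (N(O) = (O**2 + (-5 + (O*sqrt(O))*O**2)*O) + O = (O**2 + (-5 + O**(3/2)*O**2)*O) + O = (O**2 + (-5 + O**(7/2))*O) + O = (O**2 + O*(-5 + O**(7/2))) + O = O + O**2 + O*(-5 + O**(7/2)))
N(10)*(-119 - 131) = (10*(-4 + 10 + 10**(7/2)))*(-119 - 131) = (10*(-4 + 10 + 1000*sqrt(10)))*(-250) = (10*(6 + 1000*sqrt(10)))*(-250) = (60 + 10000*sqrt(10))*(-250) = -15000 - 2500000*sqrt(10)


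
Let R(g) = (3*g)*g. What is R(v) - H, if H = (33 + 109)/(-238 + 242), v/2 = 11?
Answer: 2833/2 ≈ 1416.5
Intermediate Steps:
v = 22 (v = 2*11 = 22)
R(g) = 3*g²
H = 71/2 (H = 142/4 = 142*(¼) = 71/2 ≈ 35.500)
R(v) - H = 3*22² - 1*71/2 = 3*484 - 71/2 = 1452 - 71/2 = 2833/2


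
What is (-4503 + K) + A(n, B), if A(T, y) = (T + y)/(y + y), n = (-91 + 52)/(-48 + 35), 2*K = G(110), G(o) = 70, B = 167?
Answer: -746071/167 ≈ -4467.5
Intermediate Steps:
K = 35 (K = (1/2)*70 = 35)
n = 3 (n = -39/(-13) = -39*(-1/13) = 3)
A(T, y) = (T + y)/(2*y) (A(T, y) = (T + y)/((2*y)) = (T + y)*(1/(2*y)) = (T + y)/(2*y))
(-4503 + K) + A(n, B) = (-4503 + 35) + (1/2)*(3 + 167)/167 = -4468 + (1/2)*(1/167)*170 = -4468 + 85/167 = -746071/167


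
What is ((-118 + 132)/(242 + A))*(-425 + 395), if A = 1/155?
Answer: -65100/37511 ≈ -1.7355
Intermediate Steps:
A = 1/155 ≈ 0.0064516
((-118 + 132)/(242 + A))*(-425 + 395) = ((-118 + 132)/(242 + 1/155))*(-425 + 395) = (14/(37511/155))*(-30) = (14*(155/37511))*(-30) = (2170/37511)*(-30) = -65100/37511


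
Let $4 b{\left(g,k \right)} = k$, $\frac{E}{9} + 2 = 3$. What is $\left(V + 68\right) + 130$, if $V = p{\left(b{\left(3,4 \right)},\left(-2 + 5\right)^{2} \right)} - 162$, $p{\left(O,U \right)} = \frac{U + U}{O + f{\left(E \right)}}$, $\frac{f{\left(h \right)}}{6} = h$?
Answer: $\frac{1998}{55} \approx 36.327$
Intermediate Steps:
$E = 9$ ($E = -18 + 9 \cdot 3 = -18 + 27 = 9$)
$f{\left(h \right)} = 6 h$
$b{\left(g,k \right)} = \frac{k}{4}$
$p{\left(O,U \right)} = \frac{2 U}{54 + O}$ ($p{\left(O,U \right)} = \frac{U + U}{O + 6 \cdot 9} = \frac{2 U}{O + 54} = \frac{2 U}{54 + O}$)
$V = - \frac{8892}{55}$ ($V = \frac{2 \left(-2 + 5\right)^{2}}{54 + \frac{1}{4} \cdot 4} - 162 = \frac{2 \cdot 3^{2}}{54 + 1} - 162 = 2 \cdot 9 \cdot \frac{1}{55} - 162 = \frac{18}{55} - 162 = - \frac{8892}{55} \approx -161.67$)
$\left(V + 68\right) + 130 = \left(- \frac{8892}{55} + 68\right) + 130 = - \frac{5152}{55} + 130 = \frac{1998}{55}$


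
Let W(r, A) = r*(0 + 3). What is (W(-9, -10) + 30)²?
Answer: 9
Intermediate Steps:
W(r, A) = 3*r (W(r, A) = r*3 = 3*r)
(W(-9, -10) + 30)² = (3*(-9) + 30)² = (-27 + 30)² = 3² = 9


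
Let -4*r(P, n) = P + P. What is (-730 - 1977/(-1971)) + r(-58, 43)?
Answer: -459898/657 ≈ -700.00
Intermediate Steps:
r(P, n) = -P/2 (r(P, n) = -(P + P)/4 = -P/2)
(-730 - 1977/(-1971)) + r(-58, 43) = (-730 - 1977/(-1971)) - 1/2*(-58) = (-730 - 1977*(-1/1971)) + 29 = (-730 + 659/657) + 29 = -478951/657 + 29 = -459898/657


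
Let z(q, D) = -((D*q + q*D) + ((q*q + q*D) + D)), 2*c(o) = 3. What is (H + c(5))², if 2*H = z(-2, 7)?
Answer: 289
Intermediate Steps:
c(o) = 3/2 (c(o) = (½)*3 = 3/2)
z(q, D) = -D - q² - 3*D*q (z(q, D) = -((D*q + D*q) + ((q² + D*q) + D)) = -(2*D*q + (D + q² + D*q)) = -(D + q² + 3*D*q) = -D - q² - 3*D*q)
H = 31/2 (H = (-1*7 - 1*(-2)² - 3*7*(-2))/2 = (-7 - 1*4 + 42)/2 = (-7 - 4 + 42)/2 = (½)*31 = 31/2 ≈ 15.500)
(H + c(5))² = (31/2 + 3/2)² = 17² = 289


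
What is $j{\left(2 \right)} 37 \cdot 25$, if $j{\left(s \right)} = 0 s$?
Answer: $0$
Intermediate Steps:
$j{\left(s \right)} = 0$
$j{\left(2 \right)} 37 \cdot 25 = 0 \cdot 37 \cdot 25 = 0 \cdot 25 = 0$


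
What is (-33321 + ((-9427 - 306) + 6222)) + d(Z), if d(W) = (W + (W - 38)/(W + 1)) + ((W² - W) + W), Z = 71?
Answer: -761269/24 ≈ -31720.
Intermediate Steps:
d(W) = W + W² + (-38 + W)/(1 + W) (d(W) = (W + (-38 + W)/(1 + W)) + W² = W + W² + (-38 + W)/(1 + W))
(-33321 + ((-9427 - 306) + 6222)) + d(Z) = (-33321 + ((-9427 - 306) + 6222)) + (-38 + 71³ + 2*71 + 2*71²)/(1 + 71) = (-33321 + (-9733 + 6222)) + (-38 + 357911 + 142 + 2*5041)/72 = (-33321 - 3511) + (-38 + 357911 + 142 + 10082)/72 = -36832 + (1/72)*368097 = -36832 + 122699/24 = -761269/24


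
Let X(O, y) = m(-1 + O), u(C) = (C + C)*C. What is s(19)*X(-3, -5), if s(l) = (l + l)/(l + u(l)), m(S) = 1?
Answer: 2/39 ≈ 0.051282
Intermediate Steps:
u(C) = 2*C² (u(C) = (2*C)*C = 2*C²)
X(O, y) = 1
s(l) = 2*l/(l + 2*l²) (s(l) = (l + l)/(l + 2*l²) = (2*l)/(l + 2*l²) = 2*l/(l + 2*l²))
s(19)*X(-3, -5) = (2/(1 + 2*19))*1 = (2/(1 + 38))*1 = (2/39)*1 = 2/39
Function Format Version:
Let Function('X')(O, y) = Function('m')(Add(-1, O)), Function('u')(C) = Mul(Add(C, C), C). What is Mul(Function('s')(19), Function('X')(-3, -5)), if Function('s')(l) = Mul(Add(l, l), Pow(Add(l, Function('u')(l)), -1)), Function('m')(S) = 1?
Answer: Rational(2, 39) ≈ 0.051282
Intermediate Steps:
Function('u')(C) = Mul(2, Pow(C, 2)) (Function('u')(C) = Mul(Mul(2, C), C) = Mul(2, Pow(C, 2)))
Function('X')(O, y) = 1
Function('s')(l) = Mul(2, l, Pow(Add(l, Mul(2, Pow(l, 2))), -1)) (Function('s')(l) = Mul(Add(l, l), Pow(Add(l, Mul(2, Pow(l, 2))), -1)) = Mul(Mul(2, l), Pow(Add(l, Mul(2, Pow(l, 2))), -1)) = Mul(2, l, Pow(Add(l, Mul(2, Pow(l, 2))), -1)))
Mul(Function('s')(19), Function('X')(-3, -5)) = Mul(Mul(2, Pow(Add(1, Mul(2, 19)), -1)), 1) = Mul(Mul(2, Pow(Add(1, 38), -1)), 1) = Mul(Mul(2, Pow(39, -1)), 1) = Mul(Mul(2, Rational(1, 39)), 1) = Mul(Rational(2, 39), 1) = Rational(2, 39)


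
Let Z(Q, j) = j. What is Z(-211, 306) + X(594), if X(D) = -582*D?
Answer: -345402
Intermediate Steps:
Z(-211, 306) + X(594) = 306 - 582*594 = 306 - 345708 = -345402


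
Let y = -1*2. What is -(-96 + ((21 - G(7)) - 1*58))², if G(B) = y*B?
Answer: -14161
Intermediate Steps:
y = -2
G(B) = -2*B
-(-96 + ((21 - G(7)) - 1*58))² = -(-96 + ((21 - (-2)*7) - 1*58))² = -(-96 + ((21 - 1*(-14)) - 58))² = -(-96 + ((21 + 14) - 58))² = -(-96 + (35 - 58))² = -(-96 - 23)² = -1*(-119)² = -1*14161 = -14161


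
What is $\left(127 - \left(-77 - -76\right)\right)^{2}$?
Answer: $16384$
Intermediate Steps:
$\left(127 - \left(-77 - -76\right)\right)^{2} = \left(127 - \left(-77 + 76\right)\right)^{2} = \left(127 - -1\right)^{2} = \left(127 + 1\right)^{2} = 128^{2} = 16384$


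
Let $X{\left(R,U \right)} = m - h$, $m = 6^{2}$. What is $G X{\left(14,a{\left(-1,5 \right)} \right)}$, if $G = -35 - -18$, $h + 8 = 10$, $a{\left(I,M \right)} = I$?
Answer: $-578$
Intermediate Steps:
$m = 36$
$h = 2$ ($h = -8 + 10 = 2$)
$G = -17$ ($G = -35 + 18 = -17$)
$X{\left(R,U \right)} = 34$ ($X{\left(R,U \right)} = 36 - 2 = 34$)
$G X{\left(14,a{\left(-1,5 \right)} \right)} = \left(-17\right) 34 = -578$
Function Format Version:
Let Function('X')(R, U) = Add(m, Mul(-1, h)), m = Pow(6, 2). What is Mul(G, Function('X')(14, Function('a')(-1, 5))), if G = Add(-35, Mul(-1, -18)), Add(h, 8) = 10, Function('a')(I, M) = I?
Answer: -578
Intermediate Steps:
m = 36
h = 2 (h = Add(-8, 10) = 2)
G = -17 (G = Add(-35, 18) = -17)
Function('X')(R, U) = 34 (Function('X')(R, U) = Add(36, Mul(-1, 2)) = Add(36, -2) = 34)
Mul(G, Function('X')(14, Function('a')(-1, 5))) = Mul(-17, 34) = -578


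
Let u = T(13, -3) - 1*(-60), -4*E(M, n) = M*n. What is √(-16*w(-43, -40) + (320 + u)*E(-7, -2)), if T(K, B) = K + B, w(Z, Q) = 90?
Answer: I*√2805 ≈ 52.962*I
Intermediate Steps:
T(K, B) = B + K
E(M, n) = -M*n/4
u = 70 (u = (-3 + 13) - 1*(-60) = 10 + 60 = 70)
√(-16*w(-43, -40) + (320 + u)*E(-7, -2)) = √(-16*90 + (320 + 70)*(-¼*(-7)*(-2))) = √(-1440 + 390*(-7/2)) = √(-1440 - 1365) = √(-2805) = I*√2805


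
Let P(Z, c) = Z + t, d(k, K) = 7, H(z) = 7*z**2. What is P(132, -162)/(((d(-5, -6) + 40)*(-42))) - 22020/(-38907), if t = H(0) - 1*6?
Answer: 306073/609543 ≈ 0.50214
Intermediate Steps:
t = -6 (t = 7*0**2 - 1*6 = 7*0 - 6 = 0 - 6 = -6)
P(Z, c) = -6 + Z (P(Z, c) = Z - 6 = -6 + Z)
P(132, -162)/(((d(-5, -6) + 40)*(-42))) - 22020/(-38907) = (-6 + 132)/(((7 + 40)*(-42))) - 22020/(-38907) = 126/((47*(-42))) - 22020*(-1/38907) = 126/(-1974) + 7340/12969 = 126*(-1/1974) + 7340/12969 = -3/47 + 7340/12969 = 306073/609543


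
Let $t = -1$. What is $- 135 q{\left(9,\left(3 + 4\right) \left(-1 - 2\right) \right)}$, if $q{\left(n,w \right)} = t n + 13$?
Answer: $-540$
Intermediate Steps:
$q{\left(n,w \right)} = 13 - n$ ($q{\left(n,w \right)} = - n + 13 = 13 - n$)
$- 135 q{\left(9,\left(3 + 4\right) \left(-1 - 2\right) \right)} = - 135 \left(13 - 9\right) = \left(-135\right) 4 = -540$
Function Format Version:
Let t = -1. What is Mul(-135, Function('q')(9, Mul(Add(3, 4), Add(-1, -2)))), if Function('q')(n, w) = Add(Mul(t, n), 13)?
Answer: -540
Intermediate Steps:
Function('q')(n, w) = Add(13, Mul(-1, n)) (Function('q')(n, w) = Add(Mul(-1, n), 13) = Add(13, Mul(-1, n)))
Mul(-135, Function('q')(9, Mul(Add(3, 4), Add(-1, -2)))) = Mul(-135, Add(13, Mul(-1, 9))) = Mul(-135, Add(13, -9)) = Mul(-135, 4) = -540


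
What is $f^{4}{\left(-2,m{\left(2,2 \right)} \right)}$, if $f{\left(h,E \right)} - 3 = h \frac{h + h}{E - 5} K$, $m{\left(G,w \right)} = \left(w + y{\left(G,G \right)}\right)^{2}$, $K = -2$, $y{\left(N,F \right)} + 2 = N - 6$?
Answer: $\frac{83521}{14641} \approx 5.7046$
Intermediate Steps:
$y{\left(N,F \right)} = -8 + N$ ($y{\left(N,F \right)} = -2 + \left(N - 6\right) = -2 + \left(-6 + N\right) = -8 + N$)
$m{\left(G,w \right)} = \left(-8 + G + w\right)^{2}$ ($m{\left(G,w \right)} = \left(w + \left(-8 + G\right)\right)^{2} = \left(-8 + G + w\right)^{2}$)
$f{\left(h,E \right)} = 3 - \frac{4 h^{2}}{-5 + E}$ ($f{\left(h,E \right)} = 3 + h \frac{h + h}{E - 5} \left(-2\right) = 3 + h \frac{2 h}{-5 + E} \left(-2\right) = 3 + \frac{2 h^{2}}{-5 + E} \left(-2\right) = 3 - \frac{4 h^{2}}{-5 + E}$)
$f^{4}{\left(-2,m{\left(2,2 \right)} \right)} = \left(\frac{-15 - 4 \left(-2\right)^{2} + 3 \left(-8 + 2 + 2\right)^{2}}{-5 + \left(-8 + 2 + 2\right)^{2}}\right)^{4} = \left(\frac{-15 - 16 + 3 \left(-4\right)^{2}}{-5 + \left(-4\right)^{2}}\right)^{4} = \left(\frac{-15 - 16 + 3 \cdot 16}{-5 + 16}\right)^{4} = \left(\frac{-15 - 16 + 48}{11}\right)^{4} = \left(\frac{1}{11} \cdot 17\right)^{4} = \left(\frac{17}{11}\right)^{4} = \frac{83521}{14641}$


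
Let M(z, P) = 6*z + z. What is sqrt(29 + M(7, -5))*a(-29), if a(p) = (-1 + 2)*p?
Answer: -29*sqrt(78) ≈ -256.12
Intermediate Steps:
M(z, P) = 7*z
a(p) = p (a(p) = 1*p = p)
sqrt(29 + M(7, -5))*a(-29) = sqrt(29 + 7*7)*(-29) = sqrt(29 + 49)*(-29) = sqrt(78)*(-29) = -29*sqrt(78)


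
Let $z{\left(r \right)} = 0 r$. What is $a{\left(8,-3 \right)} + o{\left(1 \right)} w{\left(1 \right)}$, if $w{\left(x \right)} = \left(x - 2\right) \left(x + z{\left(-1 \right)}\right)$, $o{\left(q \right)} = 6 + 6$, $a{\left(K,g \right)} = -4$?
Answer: $-16$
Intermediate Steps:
$z{\left(r \right)} = 0$
$o{\left(q \right)} = 12$
$w{\left(x \right)} = x \left(-2 + x\right)$ ($w{\left(x \right)} = \left(x - 2\right) \left(x + 0\right) = \left(-2 + x\right) x = x \left(-2 + x\right)$)
$a{\left(8,-3 \right)} + o{\left(1 \right)} w{\left(1 \right)} = -4 + 12 \cdot 1 \left(-2 + 1\right) = -4 + 12 \cdot 1 \left(-1\right) = -4 + 12 \left(-1\right) = -4 - 12 = -16$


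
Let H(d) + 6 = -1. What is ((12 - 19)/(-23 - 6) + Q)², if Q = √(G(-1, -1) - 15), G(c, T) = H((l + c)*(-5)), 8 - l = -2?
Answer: -18453/841 + 14*I*√22/29 ≈ -21.942 + 2.2643*I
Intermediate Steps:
l = 10 (l = 8 - 1*(-2) = 8 + 2 = 10)
H(d) = -7 (H(d) = -6 - 1 = -7)
G(c, T) = -7
Q = I*√22 (Q = √(-7 - 15) = √(-22) = I*√22 ≈ 4.6904*I)
((12 - 19)/(-23 - 6) + Q)² = ((12 - 19)/(-23 - 6) + I*√22)² = (-7/(-29) + I*√22)² = (-7*(-1/29) + I*√22)² = (7/29 + I*√22)²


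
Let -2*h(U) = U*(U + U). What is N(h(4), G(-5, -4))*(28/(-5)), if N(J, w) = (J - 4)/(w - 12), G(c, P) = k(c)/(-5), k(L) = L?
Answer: -112/11 ≈ -10.182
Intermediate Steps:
G(c, P) = -c/5 (G(c, P) = c/(-5) = c*(-1/5) = -c/5)
h(U) = -U**2 (h(U) = -U*(U + U)/2 = -U*2*U/2 = -U**2)
N(J, w) = (-4 + J)/(-12 + w)
N(h(4), G(-5, -4))*(28/(-5)) = ((-4 - 1*4**2)/(-12 - 1/5*(-5)))*(28/(-5)) = ((-4 - 1*16)/(-12 + 1))*(28*(-1/5)) = ((-4 - 16)/(-11))*(-28/5) = -1/11*(-20)*(-28/5) = (20/11)*(-28/5) = -112/11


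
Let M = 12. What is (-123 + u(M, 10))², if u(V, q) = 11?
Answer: 12544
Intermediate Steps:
(-123 + u(M, 10))² = (-123 + 11)² = (-112)² = 12544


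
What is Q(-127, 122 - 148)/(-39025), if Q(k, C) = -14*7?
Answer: 14/5575 ≈ 0.0025112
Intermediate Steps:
Q(k, C) = -98
Q(-127, 122 - 148)/(-39025) = -98/(-39025) = -98*(-1/39025) = 14/5575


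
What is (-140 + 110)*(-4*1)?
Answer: 120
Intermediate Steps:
(-140 + 110)*(-4*1) = -30*(-4) = 120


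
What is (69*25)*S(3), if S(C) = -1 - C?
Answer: -6900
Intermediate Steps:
(69*25)*S(3) = (69*25)*(-1 - 1*3) = 1725*(-1 - 3) = 1725*(-4) = -6900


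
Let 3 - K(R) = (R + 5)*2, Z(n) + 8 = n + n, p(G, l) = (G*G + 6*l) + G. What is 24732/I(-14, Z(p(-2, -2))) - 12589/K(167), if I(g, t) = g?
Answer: -4128683/2387 ≈ -1729.7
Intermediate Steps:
p(G, l) = G + G**2 + 6*l (p(G, l) = (G**2 + 6*l) + G = G + G**2 + 6*l)
Z(n) = -8 + 2*n (Z(n) = -8 + (n + n) = -8 + 2*n)
K(R) = -7 - 2*R (K(R) = 3 - (R + 5)*2 = 3 - (5 + R)*2 = 3 - (10 + 2*R) = 3 + (-10 - 2*R) = -7 - 2*R)
24732/I(-14, Z(p(-2, -2))) - 12589/K(167) = 24732/(-14) - 12589/(-7 - 2*167) = 24732*(-1/14) - 12589/(-7 - 334) = -12366/7 - 12589/(-341) = -12366/7 - 12589*(-1/341) = -12366/7 + 12589/341 = -4128683/2387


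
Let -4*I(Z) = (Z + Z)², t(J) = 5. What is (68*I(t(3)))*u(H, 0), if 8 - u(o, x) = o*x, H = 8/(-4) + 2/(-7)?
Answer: -13600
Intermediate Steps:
H = -16/7 (H = 8*(-¼) + 2*(-⅐) = -2 - 2/7 = -16/7 ≈ -2.2857)
u(o, x) = 8 - o*x
I(Z) = -Z² (I(Z) = -(Z + Z)²/4 = -4*Z²/4 = -Z²)
(68*I(t(3)))*u(H, 0) = (68*(-1*5²))*(8 - 1*(-16/7)*0) = (68*(-1*25))*(8 + 0) = (68*(-25))*8 = -1700*8 = -13600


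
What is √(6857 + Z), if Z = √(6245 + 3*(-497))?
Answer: √(6857 + √4754) ≈ 83.222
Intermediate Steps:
Z = √4754 (Z = √(6245 - 1491) = √4754 ≈ 68.949)
√(6857 + Z) = √(6857 + √4754)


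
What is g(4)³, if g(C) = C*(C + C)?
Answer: 32768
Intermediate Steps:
g(C) = 2*C² (g(C) = C*(2*C) = 2*C²)
g(4)³ = (2*4²)³ = (2*16)³ = 32³ = 32768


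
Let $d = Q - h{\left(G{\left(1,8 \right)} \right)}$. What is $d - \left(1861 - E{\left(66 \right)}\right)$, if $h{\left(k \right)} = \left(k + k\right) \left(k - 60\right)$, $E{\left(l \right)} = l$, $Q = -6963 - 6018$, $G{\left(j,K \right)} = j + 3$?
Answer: $-14328$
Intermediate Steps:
$G{\left(j,K \right)} = 3 + j$
$Q = -12981$ ($Q = -6963 - 6018 = -12981$)
$h{\left(k \right)} = 2 k \left(-60 + k\right)$
$d = -12533$ ($d = -12981 - 2 \left(3 + 1\right) \left(-60 + \left(3 + 1\right)\right) = -12981 - 2 \cdot 4 \left(-60 + 4\right) = -12981 - 2 \cdot 4 \left(-56\right) = -12981 - -448 = -12981 + 448 = -12533$)
$d - \left(1861 - E{\left(66 \right)}\right) = -12533 - \left(1861 - 66\right) = -12533 - 1795 = -14328$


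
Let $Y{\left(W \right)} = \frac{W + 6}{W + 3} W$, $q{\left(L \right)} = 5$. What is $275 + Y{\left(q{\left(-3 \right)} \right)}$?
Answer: $\frac{2255}{8} \approx 281.88$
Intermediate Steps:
$Y{\left(W \right)} = \frac{W \left(6 + W\right)}{3 + W}$ ($Y{\left(W \right)} = \frac{6 + W}{3 + W} W = \frac{W \left(6 + W\right)}{3 + W}$)
$275 + Y{\left(q{\left(-3 \right)} \right)} = 275 + \frac{5 \left(6 + 5\right)}{3 + 5} = 275 + 5 \cdot \frac{1}{8} \cdot 11 = 275 + \frac{55}{8} = \frac{2255}{8}$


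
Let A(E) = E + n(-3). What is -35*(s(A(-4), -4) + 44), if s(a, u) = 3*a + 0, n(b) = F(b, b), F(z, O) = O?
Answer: -805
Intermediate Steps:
n(b) = b
A(E) = -3 + E (A(E) = E - 3 = -3 + E)
s(a, u) = 3*a
-35*(s(A(-4), -4) + 44) = -35*(3*(-3 - 4) + 44) = -35*(3*(-7) + 44) = -35*(-21 + 44) = -35*23 = -805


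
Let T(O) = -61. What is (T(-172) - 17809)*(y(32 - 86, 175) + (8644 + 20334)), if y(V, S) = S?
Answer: -520964110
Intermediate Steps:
(T(-172) - 17809)*(y(32 - 86, 175) + (8644 + 20334)) = (-61 - 17809)*(175 + (8644 + 20334)) = -17870*(175 + 28978) = -17870*29153 = -520964110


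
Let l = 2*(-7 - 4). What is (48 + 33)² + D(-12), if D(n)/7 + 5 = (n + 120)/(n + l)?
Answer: 110564/17 ≈ 6503.8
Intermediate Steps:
l = -22 (l = 2*(-11) = -22)
D(n) = -35 + 7*(120 + n)/(-22 + n) (D(n) = -35 + 7*((n + 120)/(n - 22)) = -35 + 7*((120 + n)/(-22 + n)) = -35 + 7*(120 + n)/(-22 + n))
(48 + 33)² + D(-12) = (48 + 33)² + 14*(115 - 2*(-12))/(-22 - 12) = 81² + 14*(115 + 24)/(-34) = 6561 + 14*(-1/34)*139 = 6561 - 973/17 = 110564/17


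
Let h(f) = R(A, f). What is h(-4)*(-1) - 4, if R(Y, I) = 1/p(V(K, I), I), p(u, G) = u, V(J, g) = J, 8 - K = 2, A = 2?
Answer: -25/6 ≈ -4.1667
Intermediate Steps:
K = 6 (K = 8 - 1*2 = 8 - 2 = 6)
R(Y, I) = ⅙ (R(Y, I) = 1/6 = ⅙)
h(f) = ⅙
h(-4)*(-1) - 4 = (⅙)*(-1) - 4 = -⅙ - 4 = -25/6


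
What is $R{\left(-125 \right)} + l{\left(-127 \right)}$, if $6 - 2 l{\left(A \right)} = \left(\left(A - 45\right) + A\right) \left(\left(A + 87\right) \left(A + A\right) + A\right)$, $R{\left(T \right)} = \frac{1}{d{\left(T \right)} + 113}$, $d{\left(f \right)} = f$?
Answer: $\frac{17999237}{12} \approx 1.4999 \cdot 10^{6}$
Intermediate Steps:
$R{\left(T \right)} = \frac{1}{113 + T}$ ($R{\left(T \right)} = \frac{1}{T + 113} = \frac{1}{113 + T}$)
$l{\left(A \right)} = 3 - \frac{\left(-45 + 2 A\right) \left(A + 2 A \left(87 + A\right)\right)}{2}$ ($l{\left(A \right)} = 3 - \frac{\left(\left(A - 45\right) + A\right) \left(\left(A + 87\right) \left(A + A\right) + A\right)}{2} = 3 - \frac{\left(\left(-45 + A\right) + A\right) \left(\left(87 + A\right) 2 A + A\right)}{2} = 3 - \frac{\left(-45 + 2 A\right) \left(2 A \left(87 + A\right) + A\right)}{2} = 3 - \frac{\left(-45 + 2 A\right) \left(A + 2 A \left(87 + A\right)\right)}{2}$)
$R{\left(-125 \right)} + l{\left(-127 \right)} = \frac{1}{113 - 125} + \left(3 - 130 \left(-127\right)^{2} - 2 \left(-127\right)^{3} + \frac{7875}{2} \left(-127\right)\right) = \frac{1}{-12} - - \frac{2999873}{2} = - \frac{1}{12} + \left(3 - 2096770 + 4096766 - \frac{1000125}{2}\right) = - \frac{1}{12} + \frac{2999873}{2} = \frac{17999237}{12}$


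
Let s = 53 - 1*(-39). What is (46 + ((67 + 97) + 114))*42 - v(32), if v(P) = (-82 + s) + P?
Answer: 13566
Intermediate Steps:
s = 92 (s = 53 + 39 = 92)
v(P) = 10 + P (v(P) = (-82 + 92) + P = 10 + P)
(46 + ((67 + 97) + 114))*42 - v(32) = (46 + ((67 + 97) + 114))*42 - (10 + 32) = (46 + (164 + 114))*42 - 1*42 = (46 + 278)*42 - 42 = 324*42 - 42 = 13608 - 42 = 13566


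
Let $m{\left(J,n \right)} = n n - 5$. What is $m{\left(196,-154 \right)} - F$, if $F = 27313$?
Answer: $-3602$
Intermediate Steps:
$m{\left(J,n \right)} = -5 + n^{2}$ ($m{\left(J,n \right)} = n^{2} - 5 = -5 + n^{2}$)
$m{\left(196,-154 \right)} - F = \left(-5 + \left(-154\right)^{2}\right) - 27313 = \left(-5 + 23716\right) - 27313 = 23711 - 27313 = -3602$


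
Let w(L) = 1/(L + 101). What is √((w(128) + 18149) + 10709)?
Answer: 7*√30884543/229 ≈ 169.88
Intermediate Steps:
w(L) = 1/(101 + L)
√((w(128) + 18149) + 10709) = √((1/(101 + 128) + 18149) + 10709) = √((1/229 + 18149) + 10709) = √(4156122/229 + 10709) = √(6608483/229) = 7*√30884543/229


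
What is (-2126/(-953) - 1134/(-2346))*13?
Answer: 13147979/372623 ≈ 35.285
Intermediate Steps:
(-2126/(-953) - 1134/(-2346))*13 = (-2126*(-1/953) - 1134*(-1/2346))*13 = (2126/953 + 189/391)*13 = (1011383/372623)*13 = 13147979/372623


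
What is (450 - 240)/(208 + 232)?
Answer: 21/44 ≈ 0.47727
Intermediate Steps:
(450 - 240)/(208 + 232) = 210/440 = 210*(1/440) = 21/44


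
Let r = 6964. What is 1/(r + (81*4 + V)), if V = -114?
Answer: 1/7174 ≈ 0.00013939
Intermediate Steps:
1/(r + (81*4 + V)) = 1/(6964 + (81*4 - 114)) = 1/(6964 + (324 - 114)) = 1/(6964 + 210) = 1/7174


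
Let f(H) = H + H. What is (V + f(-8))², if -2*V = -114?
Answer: 1681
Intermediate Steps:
f(H) = 2*H
V = 57 (V = -½*(-114) = 57)
(V + f(-8))² = (57 + 2*(-8))² = (57 - 16)² = 41² = 1681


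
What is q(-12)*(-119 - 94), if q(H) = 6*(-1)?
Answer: 1278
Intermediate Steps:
q(H) = -6
q(-12)*(-119 - 94) = -6*(-119 - 94) = -6*(-213) = 1278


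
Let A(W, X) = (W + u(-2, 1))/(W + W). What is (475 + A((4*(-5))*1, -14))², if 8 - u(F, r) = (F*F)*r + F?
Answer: 90383049/400 ≈ 2.2596e+5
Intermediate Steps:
u(F, r) = 8 - F - r*F² (u(F, r) = 8 - ((F*F)*r + F) = 8 - (F²*r + F) = 8 - (r*F² + F) = 8 - (F + r*F²) = 8 + (-F - r*F²) = 8 - F - r*F²)
A(W, X) = (6 + W)/(2*W) (A(W, X) = (W + (8 - 1*(-2) - 1*1*(-2)²))/(W + W) = (W + (8 + 2 - 1*1*4))/((2*W)) = (W + (8 + 2 - 4))*(1/(2*W)) = (W + 6)*(1/(2*W)) = (6 + W)*(1/(2*W)) = (6 + W)/(2*W))
(475 + A((4*(-5))*1, -14))² = (475 + (6 + (4*(-5))*1)/(2*(((4*(-5))*1))))² = (475 + (6 - 20*1)/(2*((-20*1))))² = (475 + (½)*(6 - 20)/(-20))² = (475 + (½)*(-1/20)*(-14))² = (475 + 7/20)² = (9507/20)² = 90383049/400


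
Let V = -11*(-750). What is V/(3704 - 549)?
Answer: 1650/631 ≈ 2.6149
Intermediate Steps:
V = 8250
V/(3704 - 549) = 8250/(3704 - 549) = 8250/3155 = 8250*(1/3155) = 1650/631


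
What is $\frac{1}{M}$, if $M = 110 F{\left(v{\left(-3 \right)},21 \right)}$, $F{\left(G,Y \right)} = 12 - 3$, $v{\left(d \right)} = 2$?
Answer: $\frac{1}{990} \approx 0.0010101$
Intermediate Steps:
$F{\left(G,Y \right)} = 9$
$M = 990$ ($M = 110 \cdot 9 = 990$)
$\frac{1}{M} = \frac{1}{990}$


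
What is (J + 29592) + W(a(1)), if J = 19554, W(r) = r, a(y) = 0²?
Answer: 49146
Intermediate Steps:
a(y) = 0
(J + 29592) + W(a(1)) = (19554 + 29592) + 0 = 49146 + 0 = 49146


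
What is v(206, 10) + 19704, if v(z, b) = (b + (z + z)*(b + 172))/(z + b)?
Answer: 721843/36 ≈ 20051.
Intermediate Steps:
v(z, b) = (b + 2*z*(172 + b))/(b + z) (v(z, b) = (b + (2*z)*(172 + b))/(b + z) = (b + 2*z*(172 + b))/(b + z))
v(206, 10) + 19704 = (10 + 344*206 + 2*10*206)/(10 + 206) + 19704 = (10 + 70864 + 4120)/216 + 19704 = (1/216)*74994 + 19704 = 12499/36 + 19704 = 721843/36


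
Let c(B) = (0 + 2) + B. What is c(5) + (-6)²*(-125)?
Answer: -4493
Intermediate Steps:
c(B) = 2 + B
c(5) + (-6)²*(-125) = (2 + 5) + (-6)²*(-125) = 7 + 36*(-125) = 7 - 4500 = -4493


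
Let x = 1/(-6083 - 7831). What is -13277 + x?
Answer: -184736179/13914 ≈ -13277.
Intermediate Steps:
x = -1/13914 (x = 1/(-13914) = -1/13914 ≈ -7.1870e-5)
-13277 + x = -13277 - 1/13914 = -184736179/13914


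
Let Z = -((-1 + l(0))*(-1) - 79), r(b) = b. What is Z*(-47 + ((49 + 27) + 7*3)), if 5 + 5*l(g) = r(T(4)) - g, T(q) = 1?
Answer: 3860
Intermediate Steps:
l(g) = -⅘ - g/5 (l(g) = -1 + (1 - g)/5 = -1 + (⅕ - g/5) = -⅘ - g/5)
Z = 386/5 (Z = -((-1 + (-⅘ - ⅕*0))*(-1) - 79) = -((-1 + (-⅘ + 0))*(-1) - 79) = -((-1 - ⅘)*(-1) - 79) = -(-9/5*(-1) - 79) = -(9/5 - 79) = -1*(-386/5) = 386/5 ≈ 77.200)
Z*(-47 + ((49 + 27) + 7*3)) = 386*(-47 + ((49 + 27) + 7*3))/5 = 386*(-47 + (76 + 21))/5 = 386*(-47 + 97)/5 = (386/5)*50 = 3860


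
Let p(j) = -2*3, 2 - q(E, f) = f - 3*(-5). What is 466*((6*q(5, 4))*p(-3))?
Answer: 285192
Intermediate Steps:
q(E, f) = -13 - f (q(E, f) = 2 - (f - 3*(-5)) = 2 - (f + 15) = 2 - (15 + f) = 2 + (-15 - f) = -13 - f)
p(j) = -6
466*((6*q(5, 4))*p(-3)) = 466*((6*(-13 - 1*4))*(-6)) = 466*((6*(-13 - 4))*(-6)) = 466*((6*(-17))*(-6)) = 466*(-102*(-6)) = 466*612 = 285192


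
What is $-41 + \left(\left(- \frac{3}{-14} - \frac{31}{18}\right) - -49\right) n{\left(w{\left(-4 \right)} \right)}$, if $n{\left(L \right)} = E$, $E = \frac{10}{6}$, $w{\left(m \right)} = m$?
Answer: $\frac{7211}{189} \approx 38.153$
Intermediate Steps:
$E = \frac{5}{3}$ ($E = 10 \cdot \frac{1}{6} = \frac{5}{3} \approx 1.6667$)
$n{\left(L \right)} = \frac{5}{3}$
$-41 + \left(\left(- \frac{3}{-14} - \frac{31}{18}\right) - -49\right) n{\left(w{\left(-4 \right)} \right)} = -41 + \left(\left(- \frac{3}{-14} - \frac{31}{18}\right) - -49\right) \frac{5}{3} = -41 + \left(\left(\left(-3\right) \left(- \frac{1}{14}\right) - \frac{31}{18}\right) + 49\right) \frac{5}{3} = -41 + \left(\left(\frac{3}{14} - \frac{31}{18}\right) + 49\right) \frac{5}{3} = -41 + \left(- \frac{95}{63} + 49\right) \frac{5}{3} = -41 + \frac{2992}{63} \cdot \frac{5}{3} = -41 + \frac{14960}{189} = \frac{7211}{189}$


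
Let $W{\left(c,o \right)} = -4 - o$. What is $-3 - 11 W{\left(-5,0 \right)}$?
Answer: $41$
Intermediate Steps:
$-3 - 11 W{\left(-5,0 \right)} = -3 - 11 \left(-4 - 0\right) = -3 - 11 \left(-4 + 0\right) = -3 - -44 = -3 + 44 = 41$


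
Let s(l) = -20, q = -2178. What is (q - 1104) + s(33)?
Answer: -3302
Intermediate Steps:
(q - 1104) + s(33) = (-2178 - 1104) - 20 = -3282 - 20 = -3302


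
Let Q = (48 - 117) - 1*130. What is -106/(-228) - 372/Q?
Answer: 52955/22686 ≈ 2.3343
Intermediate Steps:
Q = -199 (Q = -69 - 130 = -199)
-106/(-228) - 372/Q = -106/(-228) - 372/(-199) = -106*(-1/228) - 372*(-1/199) = 53/114 + 372/199 = 52955/22686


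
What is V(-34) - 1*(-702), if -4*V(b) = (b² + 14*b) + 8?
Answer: 530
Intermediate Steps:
V(b) = -2 - 7*b/2 - b²/4 (V(b) = -((b² + 14*b) + 8)/4 = -(8 + b² + 14*b)/4 = -2 - 7*b/2 - b²/4)
V(-34) - 1*(-702) = (-2 - 7/2*(-34) - ¼*(-34)²) - 1*(-702) = (-2 + 119 - ¼*1156) + 702 = (-2 + 119 - 289) + 702 = -172 + 702 = 530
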